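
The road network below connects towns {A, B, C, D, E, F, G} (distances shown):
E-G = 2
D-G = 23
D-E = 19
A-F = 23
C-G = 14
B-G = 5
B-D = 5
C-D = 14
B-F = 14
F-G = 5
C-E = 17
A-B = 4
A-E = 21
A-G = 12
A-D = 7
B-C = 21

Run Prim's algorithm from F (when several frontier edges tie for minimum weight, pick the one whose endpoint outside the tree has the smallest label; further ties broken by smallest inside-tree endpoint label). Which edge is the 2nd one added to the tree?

Grow the tree from F using Prim:
Step 1: cheapest edge leaving the tree is F-G (5); add G.
Step 2: cheapest edge leaving the tree is E-G (2); add E.
Step 3: cheapest edge leaving the tree is B-G (5); add B.
Step 4: cheapest edge leaving the tree is A-B (4); add A.
Step 5: cheapest edge leaving the tree is B-D (5); add D.
Step 6: cheapest edge leaving the tree is C-D (14); add C.
The 2nd edge added is E-G.

E-G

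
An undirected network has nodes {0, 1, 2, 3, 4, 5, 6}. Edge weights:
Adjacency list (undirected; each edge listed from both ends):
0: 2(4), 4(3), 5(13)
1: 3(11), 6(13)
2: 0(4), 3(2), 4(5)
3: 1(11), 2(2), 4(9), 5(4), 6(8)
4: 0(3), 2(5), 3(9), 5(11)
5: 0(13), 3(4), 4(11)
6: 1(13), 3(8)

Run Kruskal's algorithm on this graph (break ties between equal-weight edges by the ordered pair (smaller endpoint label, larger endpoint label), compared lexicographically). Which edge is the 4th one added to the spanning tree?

3-5

Kruskal's algorithm — process edges by increasing weight (ties by edge label):
2 3 (2): add. Components now {0} {1} {2,3} {4} {5} {6}
0 4 (3): add. Components now {0,4} {1} {2,3} {5} {6}
0 2 (4): add. Components now {0,2,3,4} {1} {5} {6}
3 5 (4): add. Components now {0,2,3,4,5} {1} {6}
2 4 (5): skip — 2 and 4 already connected.
3 6 (8): add. Components now {0,2,3,4,5,6} {1}
3 4 (9): skip — 3 and 4 already connected.
1 3 (11): add. Components now {0,1,2,3,4,5,6}
The 4th edge added is 3 5.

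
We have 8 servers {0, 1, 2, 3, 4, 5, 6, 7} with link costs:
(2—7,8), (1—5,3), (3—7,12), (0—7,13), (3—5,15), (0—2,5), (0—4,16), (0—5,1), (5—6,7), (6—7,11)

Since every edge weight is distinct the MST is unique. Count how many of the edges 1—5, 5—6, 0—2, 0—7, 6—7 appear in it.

3

Kruskal: consider edges lightest-first.
0—5 (1): add — endpoints in different components.
1—5 (3): add — endpoints in different components.
0—2 (5): add — endpoints in different components.
5—6 (7): add — endpoints in different components.
2—7 (8): add — endpoints in different components.
6—7 (11): skip — 6 and 7 already connected.
3—7 (12): add — endpoints in different components.
0—7 (13): skip — 0 and 7 already connected.
3—5 (15): skip — 3 and 5 already connected.
0—4 (16): add — endpoints in different components.
MST edge set: {0—5, 1—5, 0—2, 5—6, 2—7, 3—7, 0—4}.
Of the listed edges, {1—5, 5—6, 0—2} are in the MST → 3.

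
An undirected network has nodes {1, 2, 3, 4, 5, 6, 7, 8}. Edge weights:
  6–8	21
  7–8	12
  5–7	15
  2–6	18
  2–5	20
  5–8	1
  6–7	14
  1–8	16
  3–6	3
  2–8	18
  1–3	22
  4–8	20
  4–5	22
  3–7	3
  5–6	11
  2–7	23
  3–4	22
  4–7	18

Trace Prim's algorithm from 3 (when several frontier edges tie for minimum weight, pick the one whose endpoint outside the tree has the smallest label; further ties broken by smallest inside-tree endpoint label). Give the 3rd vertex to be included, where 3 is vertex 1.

7

Prim's algorithm from 3:
Step 1: cheapest edge leaving the tree is 3–6 (3); add 6.
Step 2: cheapest edge leaving the tree is 3–7 (3); add 7.
Step 3: cheapest edge leaving the tree is 5–6 (11); add 5.
Step 4: cheapest edge leaving the tree is 5–8 (1); add 8.
Step 5: cheapest edge leaving the tree is 1–8 (16); add 1.
Step 6: cheapest edge leaving the tree is 2–6 (18); add 2.
Step 7: cheapest edge leaving the tree is 4–7 (18); add 4.
Vertex order: 3, 6, 7, 5, 8, 1, 2, 4. The 3rd vertex is 7.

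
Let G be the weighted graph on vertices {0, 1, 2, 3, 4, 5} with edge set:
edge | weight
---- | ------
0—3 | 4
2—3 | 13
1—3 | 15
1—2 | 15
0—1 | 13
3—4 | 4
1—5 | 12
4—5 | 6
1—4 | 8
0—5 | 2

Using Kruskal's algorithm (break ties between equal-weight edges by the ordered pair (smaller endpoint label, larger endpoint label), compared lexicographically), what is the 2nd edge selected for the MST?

Kruskal: consider edges lightest-first.
0—5 (2): add. Components now {0,5} {1} {2} {3} {4}
0—3 (4): add. Components now {0,3,5} {1} {2} {4}
3—4 (4): add. Components now {0,3,4,5} {1} {2}
4—5 (6): skip — 4 and 5 already connected.
1—4 (8): add. Components now {0,1,3,4,5} {2}
1—5 (12): skip — 1 and 5 already connected.
0—1 (13): skip — 0 and 1 already connected.
2—3 (13): add. Components now {0,1,2,3,4,5}
The 2nd edge added is 0—3.

0-3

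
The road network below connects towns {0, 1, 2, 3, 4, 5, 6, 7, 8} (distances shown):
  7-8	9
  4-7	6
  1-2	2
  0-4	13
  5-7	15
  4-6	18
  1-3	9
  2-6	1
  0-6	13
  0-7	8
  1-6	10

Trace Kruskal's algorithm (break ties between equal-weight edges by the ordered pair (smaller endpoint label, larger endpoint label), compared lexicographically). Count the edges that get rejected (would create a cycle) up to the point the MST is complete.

Sort edges by weight, then run Kruskal:
2-6 (1): add — endpoints in different components.
1-2 (2): add — endpoints in different components.
4-7 (6): add — endpoints in different components.
0-7 (8): add — endpoints in different components.
1-3 (9): add — endpoints in different components.
7-8 (9): add — endpoints in different components.
1-6 (10): skip — 1 and 6 already connected.
0-4 (13): skip — 0 and 4 already connected.
0-6 (13): add — endpoints in different components.
5-7 (15): add — endpoints in different components.
Edges rejected before the tree was complete: 2.

2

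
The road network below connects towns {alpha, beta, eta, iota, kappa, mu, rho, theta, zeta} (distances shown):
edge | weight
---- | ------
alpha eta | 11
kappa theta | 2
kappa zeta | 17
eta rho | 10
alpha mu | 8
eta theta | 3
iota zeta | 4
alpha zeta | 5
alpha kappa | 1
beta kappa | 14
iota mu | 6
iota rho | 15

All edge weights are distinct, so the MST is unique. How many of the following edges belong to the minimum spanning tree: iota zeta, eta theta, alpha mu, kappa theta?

3

Kruskal: consider edges lightest-first.
alpha kappa (1): add — endpoints in different components.
kappa theta (2): add — endpoints in different components.
eta theta (3): add — endpoints in different components.
iota zeta (4): add — endpoints in different components.
alpha zeta (5): add — endpoints in different components.
iota mu (6): add — endpoints in different components.
alpha mu (8): skip — alpha and mu already connected.
eta rho (10): add — endpoints in different components.
alpha eta (11): skip — alpha and eta already connected.
beta kappa (14): add — endpoints in different components.
MST edge set: {alpha kappa, kappa theta, eta theta, iota zeta, alpha zeta, iota mu, eta rho, beta kappa}.
Of the listed edges, {iota zeta, eta theta, kappa theta} are in the MST → 3.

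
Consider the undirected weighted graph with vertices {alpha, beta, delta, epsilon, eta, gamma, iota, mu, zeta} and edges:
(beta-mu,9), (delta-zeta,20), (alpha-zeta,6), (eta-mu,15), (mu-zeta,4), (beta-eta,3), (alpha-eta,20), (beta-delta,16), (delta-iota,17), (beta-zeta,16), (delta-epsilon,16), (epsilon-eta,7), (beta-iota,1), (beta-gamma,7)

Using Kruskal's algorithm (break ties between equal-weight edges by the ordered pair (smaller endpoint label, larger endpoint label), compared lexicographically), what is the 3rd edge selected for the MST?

Sort edges by weight, then run Kruskal:
beta-iota (1): add — endpoints in different components.
beta-eta (3): add — endpoints in different components.
mu-zeta (4): add — endpoints in different components.
alpha-zeta (6): add — endpoints in different components.
beta-gamma (7): add — endpoints in different components.
epsilon-eta (7): add — endpoints in different components.
beta-mu (9): add — endpoints in different components.
eta-mu (15): skip — mu and eta already connected.
beta-delta (16): add — endpoints in different components.
The 3rd edge added is mu-zeta.

mu-zeta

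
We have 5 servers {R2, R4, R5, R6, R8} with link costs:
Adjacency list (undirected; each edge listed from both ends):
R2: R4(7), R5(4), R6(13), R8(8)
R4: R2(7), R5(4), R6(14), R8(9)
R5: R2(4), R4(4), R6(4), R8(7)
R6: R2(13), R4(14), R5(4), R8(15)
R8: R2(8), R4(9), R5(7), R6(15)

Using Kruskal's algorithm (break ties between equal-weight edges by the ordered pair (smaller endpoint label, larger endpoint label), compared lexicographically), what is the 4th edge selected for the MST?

R5-R8

Kruskal's algorithm — process edges by increasing weight (ties by edge label):
R2-R5 (4): add. Components now {R8} {R2,R5} {R6} {R4}
R4-R5 (4): add. Components now {R8} {R2,R4,R5} {R6}
R5-R6 (4): add. Components now {R8} {R2,R4,R5,R6}
R2-R4 (7): skip — R2 and R4 already connected.
R5-R8 (7): add. Components now {R2,R4,R5,R6,R8}
The 4th edge added is R5-R8.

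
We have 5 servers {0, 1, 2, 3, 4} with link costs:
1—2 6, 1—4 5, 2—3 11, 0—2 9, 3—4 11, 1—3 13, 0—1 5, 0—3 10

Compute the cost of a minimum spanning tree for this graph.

Prim, starting at 4.
Step 1: cheapest edge leaving the tree is 1—4 (5); add 1.
Step 2: cheapest edge leaving the tree is 0—1 (5); add 0.
Step 3: cheapest edge leaving the tree is 1—2 (6); add 2.
Step 4: cheapest edge leaving the tree is 0—3 (10); add 3.
MST edges: 1—4, 0—1, 1—2, 0—3; total weight 5+5+6+10 = 26.

26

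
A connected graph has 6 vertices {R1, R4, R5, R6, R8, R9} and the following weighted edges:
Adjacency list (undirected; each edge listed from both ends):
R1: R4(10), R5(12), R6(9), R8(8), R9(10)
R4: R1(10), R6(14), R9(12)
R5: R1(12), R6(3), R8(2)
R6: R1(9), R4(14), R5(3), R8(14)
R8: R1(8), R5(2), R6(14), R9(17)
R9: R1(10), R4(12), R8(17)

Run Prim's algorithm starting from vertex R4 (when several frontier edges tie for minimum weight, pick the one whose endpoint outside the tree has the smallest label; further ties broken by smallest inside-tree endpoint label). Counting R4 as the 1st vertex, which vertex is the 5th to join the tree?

R6

Grow the tree from R4 using Prim:
Step 1: cheapest edge leaving the tree is R1 R4 (10); add R1.
Step 2: cheapest edge leaving the tree is R1 R8 (8); add R8.
Step 3: cheapest edge leaving the tree is R5 R8 (2); add R5.
Step 4: cheapest edge leaving the tree is R5 R6 (3); add R6.
Step 5: cheapest edge leaving the tree is R1 R9 (10); add R9.
Vertex order: R4, R1, R8, R5, R6, R9. The 5th vertex is R6.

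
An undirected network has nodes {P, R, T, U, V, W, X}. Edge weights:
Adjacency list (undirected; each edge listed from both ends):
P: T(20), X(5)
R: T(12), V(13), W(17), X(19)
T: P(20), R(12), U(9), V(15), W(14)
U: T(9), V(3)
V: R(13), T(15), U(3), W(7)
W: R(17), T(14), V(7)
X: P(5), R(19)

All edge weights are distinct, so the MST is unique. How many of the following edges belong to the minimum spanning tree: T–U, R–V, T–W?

Kruskal's algorithm — process edges by increasing weight (ties by edge label):
U–V (3): add — endpoints in different components.
P–X (5): add — endpoints in different components.
V–W (7): add — endpoints in different components.
T–U (9): add — endpoints in different components.
R–T (12): add — endpoints in different components.
R–V (13): skip — R and V already connected.
T–W (14): skip — W and T already connected.
T–V (15): skip — V and T already connected.
R–W (17): skip — R and W already connected.
R–X (19): add — endpoints in different components.
MST edge set: {U–V, P–X, V–W, T–U, R–T, R–X}.
Of the listed edges, {T–U} are in the MST → 1.

1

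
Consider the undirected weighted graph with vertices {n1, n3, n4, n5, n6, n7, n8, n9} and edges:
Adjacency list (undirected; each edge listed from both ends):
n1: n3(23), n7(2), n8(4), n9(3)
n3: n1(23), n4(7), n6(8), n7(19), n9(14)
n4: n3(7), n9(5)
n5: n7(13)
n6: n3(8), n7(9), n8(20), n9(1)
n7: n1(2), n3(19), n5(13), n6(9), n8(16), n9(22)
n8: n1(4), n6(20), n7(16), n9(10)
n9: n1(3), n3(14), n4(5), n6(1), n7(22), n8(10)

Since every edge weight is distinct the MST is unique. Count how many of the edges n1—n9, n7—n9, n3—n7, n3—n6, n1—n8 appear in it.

2

Kruskal's algorithm — process edges by increasing weight (ties by edge label):
n6—n9 (1): add — endpoints in different components.
n1—n7 (2): add — endpoints in different components.
n1—n9 (3): add — endpoints in different components.
n1—n8 (4): add — endpoints in different components.
n4—n9 (5): add — endpoints in different components.
n3—n4 (7): add — endpoints in different components.
n3—n6 (8): skip — n3 and n6 already connected.
n6—n7 (9): skip — n7 and n6 already connected.
n8—n9 (10): skip — n8 and n9 already connected.
n5—n7 (13): add — endpoints in different components.
MST edge set: {n6—n9, n1—n7, n1—n9, n1—n8, n4—n9, n3—n4, n5—n7}.
Of the listed edges, {n1—n9, n1—n8} are in the MST → 2.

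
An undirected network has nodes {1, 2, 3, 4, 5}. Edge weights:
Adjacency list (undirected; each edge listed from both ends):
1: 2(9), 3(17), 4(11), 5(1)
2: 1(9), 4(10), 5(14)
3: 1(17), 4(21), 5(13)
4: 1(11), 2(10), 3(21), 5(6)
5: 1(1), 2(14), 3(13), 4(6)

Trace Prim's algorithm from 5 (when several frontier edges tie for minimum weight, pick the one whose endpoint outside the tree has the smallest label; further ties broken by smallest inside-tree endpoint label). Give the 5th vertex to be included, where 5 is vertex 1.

Grow the tree from 5 using Prim:
Step 1: cheapest edge leaving the tree is 1–5 (1); add 1.
Step 2: cheapest edge leaving the tree is 4–5 (6); add 4.
Step 3: cheapest edge leaving the tree is 1–2 (9); add 2.
Step 4: cheapest edge leaving the tree is 3–5 (13); add 3.
Vertex order: 5, 1, 4, 2, 3. The 5th vertex is 3.

3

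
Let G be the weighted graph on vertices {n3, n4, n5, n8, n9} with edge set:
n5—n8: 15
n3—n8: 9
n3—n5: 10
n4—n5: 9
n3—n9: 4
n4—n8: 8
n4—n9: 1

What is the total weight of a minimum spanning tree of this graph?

Prim, starting at n9.
Step 1: frontier [n4—n9 1, n3—n9 4] → take n4—n9 (1); add n4.
Step 2: frontier [n4—n8 8, n4—n5 9, n3—n9 4] → take n3—n9 (4); add n3.
Step 3: frontier [n3—n8 9, n3—n5 10, n4—n8 8, n4—n5 9] → take n4—n8 (8); add n8.
Step 4: frontier [n3—n5 10, n4—n5 9, n5—n8 15] → take n4—n5 (9); add n5.
MST edges: n4—n9, n3—n9, n4—n8, n4—n5; total weight 1+4+8+9 = 22.

22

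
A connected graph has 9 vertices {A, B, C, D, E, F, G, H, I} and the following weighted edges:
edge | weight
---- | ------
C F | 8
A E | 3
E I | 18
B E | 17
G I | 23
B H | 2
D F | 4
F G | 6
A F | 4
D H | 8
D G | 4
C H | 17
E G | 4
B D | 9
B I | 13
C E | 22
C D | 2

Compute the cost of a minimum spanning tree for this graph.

40

Grow the tree from E using Prim:
Step 1: cheapest edge leaving the tree is A E (3); add A.
Step 2: cheapest edge leaving the tree is A F (4); add F.
Step 3: cheapest edge leaving the tree is D F (4); add D.
Step 4: cheapest edge leaving the tree is C D (2); add C.
Step 5: cheapest edge leaving the tree is D G (4); add G.
Step 6: cheapest edge leaving the tree is D H (8); add H.
Step 7: cheapest edge leaving the tree is B H (2); add B.
Step 8: cheapest edge leaving the tree is B I (13); add I.
MST edges: A E, A F, D F, C D, D G, D H, B H, B I; total weight 3+4+4+2+4+8+2+13 = 40.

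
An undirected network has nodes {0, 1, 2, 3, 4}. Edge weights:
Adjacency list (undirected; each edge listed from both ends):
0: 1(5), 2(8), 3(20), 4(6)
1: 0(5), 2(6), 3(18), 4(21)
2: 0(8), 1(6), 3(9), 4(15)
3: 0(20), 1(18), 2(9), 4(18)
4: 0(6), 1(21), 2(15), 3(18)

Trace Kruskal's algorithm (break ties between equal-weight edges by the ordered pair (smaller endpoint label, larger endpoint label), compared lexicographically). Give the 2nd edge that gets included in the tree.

0-4

Kruskal: consider edges lightest-first.
0 1 (5): add — endpoints in different components.
0 4 (6): add — endpoints in different components.
1 2 (6): add — endpoints in different components.
0 2 (8): skip — 0 and 2 already connected.
2 3 (9): add — endpoints in different components.
The 2nd edge added is 0 4.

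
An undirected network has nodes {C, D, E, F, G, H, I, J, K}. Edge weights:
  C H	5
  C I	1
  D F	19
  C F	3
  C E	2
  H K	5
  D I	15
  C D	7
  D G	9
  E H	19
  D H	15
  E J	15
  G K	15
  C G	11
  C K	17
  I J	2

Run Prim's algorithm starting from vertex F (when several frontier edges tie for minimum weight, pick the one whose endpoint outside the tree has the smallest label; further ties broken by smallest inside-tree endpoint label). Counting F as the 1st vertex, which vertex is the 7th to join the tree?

Prim, starting at F.
Step 1: cheapest edge leaving the tree is C F (3); add C.
Step 2: cheapest edge leaving the tree is C I (1); add I.
Step 3: cheapest edge leaving the tree is C E (2); add E.
Step 4: cheapest edge leaving the tree is I J (2); add J.
Step 5: cheapest edge leaving the tree is C H (5); add H.
Step 6: cheapest edge leaving the tree is H K (5); add K.
Step 7: cheapest edge leaving the tree is C D (7); add D.
Step 8: cheapest edge leaving the tree is D G (9); add G.
Vertex order: F, C, I, E, J, H, K, D, G. The 7th vertex is K.

K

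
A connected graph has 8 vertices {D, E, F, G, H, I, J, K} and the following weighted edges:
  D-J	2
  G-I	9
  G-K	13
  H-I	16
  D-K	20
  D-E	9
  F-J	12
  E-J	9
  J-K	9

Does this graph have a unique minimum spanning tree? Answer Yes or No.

Kruskal: consider edges lightest-first.
D-J (2): add — endpoints in different components.
D-E (9): add — endpoints in different components.
E-J (9): skip — E and J already connected.
G-I (9): add — endpoints in different components.
J-K (9): add — endpoints in different components.
F-J (12): add — endpoints in different components.
G-K (13): add — endpoints in different components.
H-I (16): add — endpoints in different components.
Non-tree edge E-J has weight 9, equal to the heaviest edge on its tree cycle — swapping gives another MST of the same weight. Not unique.

No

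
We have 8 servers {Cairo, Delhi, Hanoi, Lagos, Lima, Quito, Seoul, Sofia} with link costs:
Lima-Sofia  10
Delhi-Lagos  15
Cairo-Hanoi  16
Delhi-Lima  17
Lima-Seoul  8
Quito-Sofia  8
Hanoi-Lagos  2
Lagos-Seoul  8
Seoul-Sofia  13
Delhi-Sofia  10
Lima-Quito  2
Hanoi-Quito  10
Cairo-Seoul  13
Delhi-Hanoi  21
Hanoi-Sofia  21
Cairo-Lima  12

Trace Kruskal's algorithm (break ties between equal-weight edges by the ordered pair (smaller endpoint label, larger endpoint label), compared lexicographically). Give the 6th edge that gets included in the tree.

Delhi-Sofia

Sort edges by weight, then run Kruskal:
Hanoi-Lagos (2): add — endpoints in different components.
Lima-Quito (2): add — endpoints in different components.
Lagos-Seoul (8): add — endpoints in different components.
Lima-Seoul (8): add — endpoints in different components.
Quito-Sofia (8): add — endpoints in different components.
Delhi-Sofia (10): add — endpoints in different components.
Hanoi-Quito (10): skip — Quito and Hanoi already connected.
Lima-Sofia (10): skip — Lima and Sofia already connected.
Cairo-Lima (12): add — endpoints in different components.
The 6th edge added is Delhi-Sofia.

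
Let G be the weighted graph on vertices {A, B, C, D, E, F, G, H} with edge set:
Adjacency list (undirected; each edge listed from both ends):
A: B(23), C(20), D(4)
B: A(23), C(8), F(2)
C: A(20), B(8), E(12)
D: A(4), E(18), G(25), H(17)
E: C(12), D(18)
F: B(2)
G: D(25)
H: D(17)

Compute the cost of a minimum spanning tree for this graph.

Prim, starting at C.
Step 1: cheapest edge leaving the tree is B–C (8); add B.
Step 2: cheapest edge leaving the tree is B–F (2); add F.
Step 3: cheapest edge leaving the tree is C–E (12); add E.
Step 4: cheapest edge leaving the tree is D–E (18); add D.
Step 5: cheapest edge leaving the tree is A–D (4); add A.
Step 6: cheapest edge leaving the tree is D–H (17); add H.
Step 7: cheapest edge leaving the tree is D–G (25); add G.
MST edges: B–C, B–F, C–E, D–E, A–D, D–H, D–G; total weight 8+2+12+18+4+17+25 = 86.

86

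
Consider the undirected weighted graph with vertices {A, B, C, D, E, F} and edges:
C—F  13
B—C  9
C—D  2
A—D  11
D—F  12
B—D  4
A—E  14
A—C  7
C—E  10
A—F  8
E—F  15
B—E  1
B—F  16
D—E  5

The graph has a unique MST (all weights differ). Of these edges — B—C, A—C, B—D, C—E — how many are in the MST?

Sort edges by weight, then run Kruskal:
B—E (1): add. Components now {A} {B,E} {C} {D} {F}
C—D (2): add. Components now {A} {B,E} {C,D} {F}
B—D (4): add. Components now {A} {B,C,D,E} {F}
D—E (5): skip — D and E already connected.
A—C (7): add. Components now {A,B,C,D,E} {F}
A—F (8): add. Components now {A,B,C,D,E,F}
MST edge set: {B—E, C—D, B—D, A—C, A—F}.
Of the listed edges, {A—C, B—D} are in the MST → 2.

2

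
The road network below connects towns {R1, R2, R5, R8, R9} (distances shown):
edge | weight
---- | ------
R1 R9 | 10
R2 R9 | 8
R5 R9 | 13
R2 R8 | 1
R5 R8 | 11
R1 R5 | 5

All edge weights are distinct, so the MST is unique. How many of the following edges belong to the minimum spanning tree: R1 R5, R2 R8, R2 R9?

3

Kruskal: consider edges lightest-first.
R2 R8 (1): add. Components now {R9} {R1} {R2,R8} {R5}
R1 R5 (5): add. Components now {R9} {R1,R5} {R2,R8}
R2 R9 (8): add. Components now {R2,R8,R9} {R1,R5}
R1 R9 (10): add. Components now {R1,R2,R5,R8,R9}
MST edge set: {R2 R8, R1 R5, R2 R9, R1 R9}.
Of the listed edges, {R1 R5, R2 R8, R2 R9} are in the MST → 3.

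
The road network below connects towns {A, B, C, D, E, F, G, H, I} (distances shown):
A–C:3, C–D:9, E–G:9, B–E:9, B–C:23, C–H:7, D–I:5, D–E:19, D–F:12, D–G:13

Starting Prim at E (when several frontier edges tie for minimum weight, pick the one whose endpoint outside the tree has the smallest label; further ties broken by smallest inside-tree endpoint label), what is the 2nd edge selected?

Prim, starting at E.
Step 1: cheapest edge leaving the tree is B–E (9); add B.
Step 2: cheapest edge leaving the tree is E–G (9); add G.
Step 3: cheapest edge leaving the tree is D–G (13); add D.
Step 4: cheapest edge leaving the tree is D–I (5); add I.
Step 5: cheapest edge leaving the tree is C–D (9); add C.
Step 6: cheapest edge leaving the tree is A–C (3); add A.
Step 7: cheapest edge leaving the tree is C–H (7); add H.
Step 8: cheapest edge leaving the tree is D–F (12); add F.
The 2nd edge added is E–G.

E-G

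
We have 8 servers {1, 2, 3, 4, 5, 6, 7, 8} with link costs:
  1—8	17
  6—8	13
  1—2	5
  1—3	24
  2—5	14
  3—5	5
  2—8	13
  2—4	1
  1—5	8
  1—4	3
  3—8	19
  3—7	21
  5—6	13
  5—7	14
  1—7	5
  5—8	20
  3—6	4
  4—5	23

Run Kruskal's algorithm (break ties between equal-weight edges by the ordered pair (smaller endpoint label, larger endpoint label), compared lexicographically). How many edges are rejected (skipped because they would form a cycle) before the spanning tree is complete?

Kruskal's algorithm — process edges by increasing weight (ties by edge label):
2—4 (1): add — endpoints in different components.
1—4 (3): add — endpoints in different components.
3—6 (4): add — endpoints in different components.
1—2 (5): skip — 1 and 2 already connected.
1—7 (5): add — endpoints in different components.
3—5 (5): add — endpoints in different components.
1—5 (8): add — endpoints in different components.
2—8 (13): add — endpoints in different components.
Edges rejected before the tree was complete: 1.

1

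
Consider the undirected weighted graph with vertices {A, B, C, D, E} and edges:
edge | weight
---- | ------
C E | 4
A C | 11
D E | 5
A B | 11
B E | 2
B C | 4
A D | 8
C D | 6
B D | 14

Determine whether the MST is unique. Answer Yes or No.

No

Kruskal's algorithm — process edges by increasing weight (ties by edge label):
B E (2): add. Components now {A} {B,E} {C} {D}
B C (4): add. Components now {A} {B,C,E} {D}
C E (4): skip — C and E already connected.
D E (5): add. Components now {A} {B,C,D,E}
C D (6): skip — C and D already connected.
A D (8): add. Components now {A,B,C,D,E}
Non-tree edge C E has weight 4, equal to the heaviest edge on its tree cycle — swapping gives another MST of the same weight. Not unique.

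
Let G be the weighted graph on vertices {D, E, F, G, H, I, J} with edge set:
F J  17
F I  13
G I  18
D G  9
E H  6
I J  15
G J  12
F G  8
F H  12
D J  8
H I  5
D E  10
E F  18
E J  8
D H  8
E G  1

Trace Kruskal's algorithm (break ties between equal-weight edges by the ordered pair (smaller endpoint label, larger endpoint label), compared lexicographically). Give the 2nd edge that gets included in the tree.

Sort edges by weight, then run Kruskal:
E G (1): add. Components now {D} {E,G} {F} {H} {I} {J}
H I (5): add. Components now {D} {E,G} {F} {H,I} {J}
E H (6): add. Components now {D} {E,G,H,I} {F} {J}
D H (8): add. Components now {D,E,G,H,I} {F} {J}
D J (8): add. Components now {D,E,G,H,I,J} {F}
E J (8): skip — E and J already connected.
F G (8): add. Components now {D,E,F,G,H,I,J}
The 2nd edge added is H I.

H-I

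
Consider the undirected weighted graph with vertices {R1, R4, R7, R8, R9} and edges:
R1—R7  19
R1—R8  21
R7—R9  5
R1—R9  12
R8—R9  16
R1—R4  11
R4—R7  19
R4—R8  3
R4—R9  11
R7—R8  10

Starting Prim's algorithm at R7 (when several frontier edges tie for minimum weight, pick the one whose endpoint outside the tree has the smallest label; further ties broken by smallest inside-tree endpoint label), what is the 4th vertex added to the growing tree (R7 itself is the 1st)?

Grow the tree from R7 using Prim:
Step 1: frontier [R7—R9 5, R7—R8 10, R1—R7 19, R4—R7 19] → take R7—R9 (5); add R9.
Step 2: frontier [R7—R8 10, R1—R7 19, R4—R7 19, R4—R9 11, R1—R9 12, R8—R9 16] → take R7—R8 (10); add R8.
Step 3: frontier [R1—R7 19, R4—R7 19, R4—R8 3, R1—R8 21, R4—R9 11, R1—R9 12] → take R4—R8 (3); add R4.
Step 4: frontier [R1—R4 11, R1—R7 19, R1—R8 21, R1—R9 12] → take R1—R4 (11); add R1.
Vertex order: R7, R9, R8, R4, R1. The 4th vertex is R4.

R4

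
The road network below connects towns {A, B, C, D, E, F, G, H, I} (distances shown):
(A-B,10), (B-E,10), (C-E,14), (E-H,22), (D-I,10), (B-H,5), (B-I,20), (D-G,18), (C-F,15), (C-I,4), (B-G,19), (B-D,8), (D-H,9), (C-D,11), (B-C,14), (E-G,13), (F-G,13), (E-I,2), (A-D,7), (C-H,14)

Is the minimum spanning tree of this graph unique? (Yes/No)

No

Kruskal's algorithm — process edges by increasing weight (ties by edge label):
E-I (2): add — endpoints in different components.
C-I (4): add — endpoints in different components.
B-H (5): add — endpoints in different components.
A-D (7): add — endpoints in different components.
B-D (8): add — endpoints in different components.
D-H (9): skip — D and H already connected.
A-B (10): skip — A and B already connected.
B-E (10): add — endpoints in different components.
D-I (10): skip — D and I already connected.
C-D (11): skip — C and D already connected.
E-G (13): add — endpoints in different components.
F-G (13): add — endpoints in different components.
Non-tree edge D-I has weight 10, equal to the heaviest edge on its tree cycle — swapping gives another MST of the same weight. Not unique.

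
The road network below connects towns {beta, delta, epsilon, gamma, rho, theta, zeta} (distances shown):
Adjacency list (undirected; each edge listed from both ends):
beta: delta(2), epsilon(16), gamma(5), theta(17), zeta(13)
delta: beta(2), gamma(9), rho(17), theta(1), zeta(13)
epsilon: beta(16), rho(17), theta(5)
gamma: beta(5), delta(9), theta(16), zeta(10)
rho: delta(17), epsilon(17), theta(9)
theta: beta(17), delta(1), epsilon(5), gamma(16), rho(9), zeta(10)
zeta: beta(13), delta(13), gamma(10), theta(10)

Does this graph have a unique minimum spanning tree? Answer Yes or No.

No

Kruskal's algorithm — process edges by increasing weight (ties by edge label):
delta-theta (1): add — endpoints in different components.
beta-delta (2): add — endpoints in different components.
beta-gamma (5): add — endpoints in different components.
epsilon-theta (5): add — endpoints in different components.
delta-gamma (9): skip — delta and gamma already connected.
rho-theta (9): add — endpoints in different components.
gamma-zeta (10): add — endpoints in different components.
Non-tree edge theta-zeta has weight 10, equal to the heaviest edge on its tree cycle — swapping gives another MST of the same weight. Not unique.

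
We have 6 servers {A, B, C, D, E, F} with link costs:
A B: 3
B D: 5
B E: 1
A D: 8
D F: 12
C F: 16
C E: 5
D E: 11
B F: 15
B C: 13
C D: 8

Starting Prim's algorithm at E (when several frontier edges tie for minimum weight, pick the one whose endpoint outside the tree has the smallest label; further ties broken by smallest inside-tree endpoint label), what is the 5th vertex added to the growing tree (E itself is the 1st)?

Prim's algorithm from E:
Step 1: frontier [B E 1, C E 5, D E 11] → take B E (1); add B.
Step 2: frontier [A B 3, B D 5, B C 13, B F 15, C E 5, D E 11] → take A B (3); add A.
Step 3: frontier [A D 8, B D 5, B C 13, B F 15, C E 5, D E 11] → take C E (5); add C.
Step 4: frontier [A D 8, B D 5, B F 15, C D 8, C F 16, D E 11] → take B D (5); add D.
Step 5: frontier [B F 15, C F 16, D F 12] → take D F (12); add F.
Vertex order: E, B, A, C, D, F. The 5th vertex is D.

D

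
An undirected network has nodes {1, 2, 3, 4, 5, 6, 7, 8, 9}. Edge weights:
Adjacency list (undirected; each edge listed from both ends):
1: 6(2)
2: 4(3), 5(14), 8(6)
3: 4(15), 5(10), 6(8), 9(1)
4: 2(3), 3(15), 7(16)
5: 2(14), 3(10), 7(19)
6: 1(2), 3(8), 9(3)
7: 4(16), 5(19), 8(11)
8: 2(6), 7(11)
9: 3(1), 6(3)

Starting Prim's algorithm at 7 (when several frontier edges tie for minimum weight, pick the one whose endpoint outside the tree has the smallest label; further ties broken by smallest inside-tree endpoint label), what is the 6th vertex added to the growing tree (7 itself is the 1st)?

3

Grow the tree from 7 using Prim:
Step 1: cheapest edge leaving the tree is 7—8 (11); add 8.
Step 2: cheapest edge leaving the tree is 2—8 (6); add 2.
Step 3: cheapest edge leaving the tree is 2—4 (3); add 4.
Step 4: cheapest edge leaving the tree is 2—5 (14); add 5.
Step 5: cheapest edge leaving the tree is 3—5 (10); add 3.
Step 6: cheapest edge leaving the tree is 3—9 (1); add 9.
Step 7: cheapest edge leaving the tree is 6—9 (3); add 6.
Step 8: cheapest edge leaving the tree is 1—6 (2); add 1.
Vertex order: 7, 8, 2, 4, 5, 3, 9, 6, 1. The 6th vertex is 3.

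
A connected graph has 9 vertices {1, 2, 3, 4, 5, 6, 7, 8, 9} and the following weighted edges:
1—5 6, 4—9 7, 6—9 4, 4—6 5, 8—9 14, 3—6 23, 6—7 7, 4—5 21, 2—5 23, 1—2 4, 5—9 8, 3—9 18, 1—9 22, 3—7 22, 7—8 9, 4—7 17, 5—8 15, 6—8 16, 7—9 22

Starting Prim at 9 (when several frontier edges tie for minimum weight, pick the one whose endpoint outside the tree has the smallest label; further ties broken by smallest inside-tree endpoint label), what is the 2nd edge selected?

Grow the tree from 9 using Prim:
Step 1: cheapest edge leaving the tree is 6—9 (4); add 6.
Step 2: cheapest edge leaving the tree is 4—6 (5); add 4.
Step 3: cheapest edge leaving the tree is 6—7 (7); add 7.
Step 4: cheapest edge leaving the tree is 5—9 (8); add 5.
Step 5: cheapest edge leaving the tree is 1—5 (6); add 1.
Step 6: cheapest edge leaving the tree is 1—2 (4); add 2.
Step 7: cheapest edge leaving the tree is 7—8 (9); add 8.
Step 8: cheapest edge leaving the tree is 3—9 (18); add 3.
The 2nd edge added is 4—6.

4-6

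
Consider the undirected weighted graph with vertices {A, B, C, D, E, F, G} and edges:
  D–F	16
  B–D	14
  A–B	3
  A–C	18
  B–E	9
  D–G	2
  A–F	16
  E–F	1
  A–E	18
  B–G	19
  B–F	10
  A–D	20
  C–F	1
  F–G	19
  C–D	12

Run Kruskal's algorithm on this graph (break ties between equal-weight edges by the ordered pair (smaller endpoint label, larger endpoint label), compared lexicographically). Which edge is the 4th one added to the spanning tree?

Kruskal: consider edges lightest-first.
C–F (1): add. Components now {A} {B} {C,F} {D} {E} {G}
E–F (1): add. Components now {A} {B} {C,E,F} {D} {G}
D–G (2): add. Components now {A} {B} {C,E,F} {D,G}
A–B (3): add. Components now {A,B} {C,E,F} {D,G}
B–E (9): add. Components now {A,B,C,E,F} {D,G}
B–F (10): skip — B and F already connected.
C–D (12): add. Components now {A,B,C,D,E,F,G}
The 4th edge added is A–B.

A-B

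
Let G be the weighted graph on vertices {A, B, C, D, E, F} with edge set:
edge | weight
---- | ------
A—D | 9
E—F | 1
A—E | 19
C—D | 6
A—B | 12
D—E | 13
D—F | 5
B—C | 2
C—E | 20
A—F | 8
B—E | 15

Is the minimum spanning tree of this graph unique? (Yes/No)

Kruskal's algorithm — process edges by increasing weight (ties by edge label):
E—F (1): add — endpoints in different components.
B—C (2): add — endpoints in different components.
D—F (5): add — endpoints in different components.
C—D (6): add — endpoints in different components.
A—F (8): add — endpoints in different components.
Every non-tree edge has weight strictly greater than the heaviest edge on the tree path between its endpoints, so the MST is unique.

Yes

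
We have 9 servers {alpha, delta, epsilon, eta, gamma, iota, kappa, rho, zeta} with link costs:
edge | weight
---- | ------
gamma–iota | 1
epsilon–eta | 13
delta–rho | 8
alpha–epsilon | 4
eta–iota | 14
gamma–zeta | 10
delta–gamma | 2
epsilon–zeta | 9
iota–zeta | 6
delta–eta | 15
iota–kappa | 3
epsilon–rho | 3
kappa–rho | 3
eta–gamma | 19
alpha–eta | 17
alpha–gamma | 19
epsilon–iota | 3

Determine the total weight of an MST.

Kruskal: consider edges lightest-first.
gamma–iota (1): add — endpoints in different components.
delta–gamma (2): add — endpoints in different components.
epsilon–iota (3): add — endpoints in different components.
epsilon–rho (3): add — endpoints in different components.
iota–kappa (3): add — endpoints in different components.
kappa–rho (3): skip — kappa and rho already connected.
alpha–epsilon (4): add — endpoints in different components.
iota–zeta (6): add — endpoints in different components.
delta–rho (8): skip — rho and delta already connected.
epsilon–zeta (9): skip — zeta and epsilon already connected.
gamma–zeta (10): skip — zeta and gamma already connected.
epsilon–eta (13): add — endpoints in different components.
MST edges: gamma–iota, delta–gamma, epsilon–iota, epsilon–rho, iota–kappa, alpha–epsilon, iota–zeta, epsilon–eta; total weight 1+2+3+3+3+4+6+13 = 35.

35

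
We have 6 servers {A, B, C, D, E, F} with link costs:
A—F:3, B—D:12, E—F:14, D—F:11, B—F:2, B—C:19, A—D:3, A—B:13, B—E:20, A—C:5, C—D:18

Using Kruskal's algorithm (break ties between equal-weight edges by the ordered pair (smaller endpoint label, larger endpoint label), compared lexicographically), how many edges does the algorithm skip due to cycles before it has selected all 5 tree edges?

Kruskal: consider edges lightest-first.
B—F (2): add — endpoints in different components.
A—D (3): add — endpoints in different components.
A—F (3): add — endpoints in different components.
A—C (5): add — endpoints in different components.
D—F (11): skip — D and F already connected.
B—D (12): skip — B and D already connected.
A—B (13): skip — A and B already connected.
E—F (14): add — endpoints in different components.
Edges rejected before the tree was complete: 3.

3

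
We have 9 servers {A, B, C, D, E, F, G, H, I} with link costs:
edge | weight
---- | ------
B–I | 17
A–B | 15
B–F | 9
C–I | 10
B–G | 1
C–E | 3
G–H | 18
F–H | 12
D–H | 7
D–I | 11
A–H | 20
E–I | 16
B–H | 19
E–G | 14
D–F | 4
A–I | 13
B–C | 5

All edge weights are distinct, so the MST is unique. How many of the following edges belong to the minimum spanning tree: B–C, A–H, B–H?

1

Sort edges by weight, then run Kruskal:
B–G (1): add — endpoints in different components.
C–E (3): add — endpoints in different components.
D–F (4): add — endpoints in different components.
B–C (5): add — endpoints in different components.
D–H (7): add — endpoints in different components.
B–F (9): add — endpoints in different components.
C–I (10): add — endpoints in different components.
D–I (11): skip — D and I already connected.
F–H (12): skip — F and H already connected.
A–I (13): add — endpoints in different components.
MST edge set: {B–G, C–E, D–F, B–C, D–H, B–F, C–I, A–I}.
Of the listed edges, {B–C} are in the MST → 1.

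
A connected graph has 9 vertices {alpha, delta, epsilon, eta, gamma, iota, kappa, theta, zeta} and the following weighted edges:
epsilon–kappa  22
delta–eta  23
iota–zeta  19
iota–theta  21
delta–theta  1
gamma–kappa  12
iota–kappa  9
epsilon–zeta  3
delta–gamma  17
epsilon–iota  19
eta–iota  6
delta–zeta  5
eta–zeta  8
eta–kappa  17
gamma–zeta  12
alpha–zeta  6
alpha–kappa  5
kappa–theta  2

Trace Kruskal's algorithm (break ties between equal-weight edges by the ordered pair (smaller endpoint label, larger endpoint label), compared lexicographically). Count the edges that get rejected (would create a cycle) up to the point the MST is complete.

Sort edges by weight, then run Kruskal:
delta–theta (1): add — endpoints in different components.
kappa–theta (2): add — endpoints in different components.
epsilon–zeta (3): add — endpoints in different components.
alpha–kappa (5): add — endpoints in different components.
delta–zeta (5): add — endpoints in different components.
alpha–zeta (6): skip — alpha and zeta already connected.
eta–iota (6): add — endpoints in different components.
eta–zeta (8): add — endpoints in different components.
iota–kappa (9): skip — kappa and iota already connected.
gamma–kappa (12): add — endpoints in different components.
Edges rejected before the tree was complete: 2.

2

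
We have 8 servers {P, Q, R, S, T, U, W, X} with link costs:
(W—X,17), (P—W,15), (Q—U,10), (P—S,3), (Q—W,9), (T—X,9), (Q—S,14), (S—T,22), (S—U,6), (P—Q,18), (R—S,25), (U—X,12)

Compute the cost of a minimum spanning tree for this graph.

Kruskal's algorithm — process edges by increasing weight (ties by edge label):
P—S (3): add — endpoints in different components.
S—U (6): add — endpoints in different components.
Q—W (9): add — endpoints in different components.
T—X (9): add — endpoints in different components.
Q—U (10): add — endpoints in different components.
U—X (12): add — endpoints in different components.
Q—S (14): skip — Q and S already connected.
P—W (15): skip — P and W already connected.
W—X (17): skip — W and X already connected.
P—Q (18): skip — P and Q already connected.
S—T (22): skip — T and S already connected.
R—S (25): add — endpoints in different components.
MST edges: P—S, S—U, Q—W, T—X, Q—U, U—X, R—S; total weight 3+6+9+9+10+12+25 = 74.

74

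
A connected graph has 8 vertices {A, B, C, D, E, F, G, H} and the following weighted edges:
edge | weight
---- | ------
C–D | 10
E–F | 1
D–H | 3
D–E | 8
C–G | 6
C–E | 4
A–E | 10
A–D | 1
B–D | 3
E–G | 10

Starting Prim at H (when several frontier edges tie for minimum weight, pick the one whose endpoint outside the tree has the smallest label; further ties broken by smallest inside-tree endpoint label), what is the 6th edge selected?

Grow the tree from H using Prim:
Step 1: cheapest edge leaving the tree is D–H (3); add D.
Step 2: cheapest edge leaving the tree is A–D (1); add A.
Step 3: cheapest edge leaving the tree is B–D (3); add B.
Step 4: cheapest edge leaving the tree is D–E (8); add E.
Step 5: cheapest edge leaving the tree is E–F (1); add F.
Step 6: cheapest edge leaving the tree is C–E (4); add C.
Step 7: cheapest edge leaving the tree is C–G (6); add G.
The 6th edge added is C–E.

C-E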